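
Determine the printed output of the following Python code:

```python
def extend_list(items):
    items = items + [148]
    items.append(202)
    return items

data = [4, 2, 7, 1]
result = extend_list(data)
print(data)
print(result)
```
[4, 2, 7, 1]
[4, 2, 7, 1, 148, 202]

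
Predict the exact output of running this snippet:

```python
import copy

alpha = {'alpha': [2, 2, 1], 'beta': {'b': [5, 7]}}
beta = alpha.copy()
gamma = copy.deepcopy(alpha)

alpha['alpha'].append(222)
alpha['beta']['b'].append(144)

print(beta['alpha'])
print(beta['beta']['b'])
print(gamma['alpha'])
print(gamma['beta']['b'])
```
[2, 2, 1, 222]
[5, 7, 144]
[2, 2, 1]
[5, 7]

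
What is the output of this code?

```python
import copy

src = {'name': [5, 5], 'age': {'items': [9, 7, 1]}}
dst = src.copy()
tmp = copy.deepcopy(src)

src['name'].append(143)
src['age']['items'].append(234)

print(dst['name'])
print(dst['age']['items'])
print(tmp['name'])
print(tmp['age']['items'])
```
[5, 5, 143]
[9, 7, 1, 234]
[5, 5]
[9, 7, 1]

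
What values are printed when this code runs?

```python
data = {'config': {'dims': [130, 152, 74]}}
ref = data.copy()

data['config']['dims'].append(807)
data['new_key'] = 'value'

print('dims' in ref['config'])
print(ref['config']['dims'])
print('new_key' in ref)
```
True
[130, 152, 74, 807]
False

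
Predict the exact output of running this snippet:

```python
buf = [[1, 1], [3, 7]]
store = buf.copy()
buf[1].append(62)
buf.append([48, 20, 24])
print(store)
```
[[1, 1], [3, 7, 62]]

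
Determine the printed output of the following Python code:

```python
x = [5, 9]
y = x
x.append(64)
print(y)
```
[5, 9, 64]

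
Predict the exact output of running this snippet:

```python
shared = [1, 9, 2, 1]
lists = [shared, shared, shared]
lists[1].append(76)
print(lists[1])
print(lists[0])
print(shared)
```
[1, 9, 2, 1, 76]
[1, 9, 2, 1, 76]
[1, 9, 2, 1, 76]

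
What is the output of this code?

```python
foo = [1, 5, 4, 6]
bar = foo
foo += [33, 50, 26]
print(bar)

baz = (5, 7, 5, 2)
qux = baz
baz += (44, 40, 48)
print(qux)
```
[1, 5, 4, 6, 33, 50, 26]
(5, 7, 5, 2)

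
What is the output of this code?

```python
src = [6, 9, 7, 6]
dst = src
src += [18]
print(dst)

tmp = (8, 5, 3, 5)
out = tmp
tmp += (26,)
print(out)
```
[6, 9, 7, 6, 18]
(8, 5, 3, 5)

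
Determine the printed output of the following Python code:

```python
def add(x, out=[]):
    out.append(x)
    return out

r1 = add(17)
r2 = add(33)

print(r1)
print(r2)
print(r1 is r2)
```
[17, 33]
[17, 33]
True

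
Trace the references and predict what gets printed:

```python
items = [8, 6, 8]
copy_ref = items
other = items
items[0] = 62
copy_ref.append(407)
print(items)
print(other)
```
[62, 6, 8, 407]
[62, 6, 8, 407]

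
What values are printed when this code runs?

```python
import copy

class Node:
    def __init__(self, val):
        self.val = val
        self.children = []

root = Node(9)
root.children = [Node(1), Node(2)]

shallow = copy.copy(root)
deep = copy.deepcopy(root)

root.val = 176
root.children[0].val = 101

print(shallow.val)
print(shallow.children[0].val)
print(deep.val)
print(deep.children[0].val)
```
9
101
9
1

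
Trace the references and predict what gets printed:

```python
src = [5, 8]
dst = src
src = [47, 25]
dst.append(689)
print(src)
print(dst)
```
[47, 25]
[5, 8, 689]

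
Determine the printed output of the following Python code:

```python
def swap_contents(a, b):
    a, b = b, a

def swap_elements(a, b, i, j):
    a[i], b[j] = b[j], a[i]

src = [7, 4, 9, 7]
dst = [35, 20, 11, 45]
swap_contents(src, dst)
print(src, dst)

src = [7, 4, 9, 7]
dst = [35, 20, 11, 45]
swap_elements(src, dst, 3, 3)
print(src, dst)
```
[7, 4, 9, 7] [35, 20, 11, 45]
[7, 4, 9, 45] [35, 20, 11, 7]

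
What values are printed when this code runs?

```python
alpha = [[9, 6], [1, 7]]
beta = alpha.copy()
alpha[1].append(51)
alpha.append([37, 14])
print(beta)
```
[[9, 6], [1, 7, 51]]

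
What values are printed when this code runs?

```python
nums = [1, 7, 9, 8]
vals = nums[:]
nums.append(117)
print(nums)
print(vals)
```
[1, 7, 9, 8, 117]
[1, 7, 9, 8]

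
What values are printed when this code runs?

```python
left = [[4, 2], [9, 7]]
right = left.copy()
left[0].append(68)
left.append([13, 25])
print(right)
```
[[4, 2, 68], [9, 7]]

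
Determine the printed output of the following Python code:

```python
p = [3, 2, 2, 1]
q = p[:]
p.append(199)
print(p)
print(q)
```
[3, 2, 2, 1, 199]
[3, 2, 2, 1]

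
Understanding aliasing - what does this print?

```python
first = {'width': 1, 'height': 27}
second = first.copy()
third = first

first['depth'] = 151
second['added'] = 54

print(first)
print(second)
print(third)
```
{'width': 1, 'height': 27, 'depth': 151}
{'width': 1, 'height': 27, 'added': 54}
{'width': 1, 'height': 27, 'depth': 151}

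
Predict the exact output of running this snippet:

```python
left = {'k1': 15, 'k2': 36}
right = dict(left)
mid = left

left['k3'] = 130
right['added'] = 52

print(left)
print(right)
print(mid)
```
{'k1': 15, 'k2': 36, 'k3': 130}
{'k1': 15, 'k2': 36, 'added': 52}
{'k1': 15, 'k2': 36, 'k3': 130}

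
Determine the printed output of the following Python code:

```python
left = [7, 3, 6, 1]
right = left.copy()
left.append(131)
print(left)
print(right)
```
[7, 3, 6, 1, 131]
[7, 3, 6, 1]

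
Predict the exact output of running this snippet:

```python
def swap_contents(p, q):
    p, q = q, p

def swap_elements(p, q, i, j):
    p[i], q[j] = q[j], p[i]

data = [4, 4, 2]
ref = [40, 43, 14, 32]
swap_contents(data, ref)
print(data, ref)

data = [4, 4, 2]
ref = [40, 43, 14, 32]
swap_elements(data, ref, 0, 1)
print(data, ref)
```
[4, 4, 2] [40, 43, 14, 32]
[43, 4, 2] [40, 4, 14, 32]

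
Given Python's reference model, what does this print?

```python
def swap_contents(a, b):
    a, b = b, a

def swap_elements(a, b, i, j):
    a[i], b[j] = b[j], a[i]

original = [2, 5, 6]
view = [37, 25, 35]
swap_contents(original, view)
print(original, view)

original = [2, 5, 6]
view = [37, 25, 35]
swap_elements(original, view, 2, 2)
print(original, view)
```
[2, 5, 6] [37, 25, 35]
[2, 5, 35] [37, 25, 6]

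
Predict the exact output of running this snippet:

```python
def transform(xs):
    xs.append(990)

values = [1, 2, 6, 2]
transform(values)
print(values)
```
[1, 2, 6, 2, 990]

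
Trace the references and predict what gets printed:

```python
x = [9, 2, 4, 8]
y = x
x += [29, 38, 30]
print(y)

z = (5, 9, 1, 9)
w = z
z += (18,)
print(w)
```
[9, 2, 4, 8, 29, 38, 30]
(5, 9, 1, 9)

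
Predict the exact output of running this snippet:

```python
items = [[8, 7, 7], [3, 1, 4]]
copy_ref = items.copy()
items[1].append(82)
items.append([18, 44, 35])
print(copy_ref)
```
[[8, 7, 7], [3, 1, 4, 82]]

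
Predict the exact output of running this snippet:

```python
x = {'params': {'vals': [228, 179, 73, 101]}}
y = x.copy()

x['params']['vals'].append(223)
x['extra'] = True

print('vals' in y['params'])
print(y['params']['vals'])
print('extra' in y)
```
True
[228, 179, 73, 101, 223]
False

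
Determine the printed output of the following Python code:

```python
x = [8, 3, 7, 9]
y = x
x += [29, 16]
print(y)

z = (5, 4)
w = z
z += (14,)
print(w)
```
[8, 3, 7, 9, 29, 16]
(5, 4)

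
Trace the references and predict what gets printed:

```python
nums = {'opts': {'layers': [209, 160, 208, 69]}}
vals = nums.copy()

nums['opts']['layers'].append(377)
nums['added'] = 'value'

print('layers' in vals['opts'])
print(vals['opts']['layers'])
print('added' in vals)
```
True
[209, 160, 208, 69, 377]
False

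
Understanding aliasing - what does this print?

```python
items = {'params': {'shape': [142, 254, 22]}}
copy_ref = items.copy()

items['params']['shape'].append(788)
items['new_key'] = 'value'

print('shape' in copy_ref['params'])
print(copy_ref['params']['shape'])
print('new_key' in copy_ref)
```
True
[142, 254, 22, 788]
False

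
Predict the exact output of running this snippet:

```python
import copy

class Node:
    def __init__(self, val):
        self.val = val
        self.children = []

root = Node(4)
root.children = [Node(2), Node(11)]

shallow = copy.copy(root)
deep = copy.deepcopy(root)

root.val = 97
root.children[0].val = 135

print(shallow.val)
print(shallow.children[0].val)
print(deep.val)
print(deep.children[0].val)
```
4
135
4
2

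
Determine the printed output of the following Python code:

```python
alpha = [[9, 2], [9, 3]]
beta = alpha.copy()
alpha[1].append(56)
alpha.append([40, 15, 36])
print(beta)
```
[[9, 2], [9, 3, 56]]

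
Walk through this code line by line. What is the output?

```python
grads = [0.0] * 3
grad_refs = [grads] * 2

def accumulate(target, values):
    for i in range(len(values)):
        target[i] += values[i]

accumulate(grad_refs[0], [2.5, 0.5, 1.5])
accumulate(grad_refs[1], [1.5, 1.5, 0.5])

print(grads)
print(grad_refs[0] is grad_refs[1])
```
[4.0, 2.0, 2.0]
True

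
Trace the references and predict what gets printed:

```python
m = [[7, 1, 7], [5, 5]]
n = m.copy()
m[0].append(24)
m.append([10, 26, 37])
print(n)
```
[[7, 1, 7, 24], [5, 5]]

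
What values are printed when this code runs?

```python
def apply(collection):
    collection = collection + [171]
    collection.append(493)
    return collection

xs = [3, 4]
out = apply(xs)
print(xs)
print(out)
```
[3, 4]
[3, 4, 171, 493]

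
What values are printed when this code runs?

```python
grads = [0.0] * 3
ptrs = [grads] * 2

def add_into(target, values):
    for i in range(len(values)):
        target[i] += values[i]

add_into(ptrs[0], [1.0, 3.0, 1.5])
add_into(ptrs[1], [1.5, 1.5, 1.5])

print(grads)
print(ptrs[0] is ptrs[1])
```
[2.5, 4.5, 3.0]
True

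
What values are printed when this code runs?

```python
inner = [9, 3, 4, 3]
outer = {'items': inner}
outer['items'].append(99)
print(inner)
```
[9, 3, 4, 3, 99]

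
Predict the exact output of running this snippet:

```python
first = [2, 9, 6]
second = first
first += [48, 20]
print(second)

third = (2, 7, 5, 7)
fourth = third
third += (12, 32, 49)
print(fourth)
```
[2, 9, 6, 48, 20]
(2, 7, 5, 7)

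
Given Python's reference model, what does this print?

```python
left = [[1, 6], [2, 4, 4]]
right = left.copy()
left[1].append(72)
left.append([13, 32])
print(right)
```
[[1, 6], [2, 4, 4, 72]]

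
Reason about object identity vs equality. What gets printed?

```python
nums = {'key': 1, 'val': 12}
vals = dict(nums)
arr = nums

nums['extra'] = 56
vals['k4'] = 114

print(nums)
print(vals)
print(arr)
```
{'key': 1, 'val': 12, 'extra': 56}
{'key': 1, 'val': 12, 'k4': 114}
{'key': 1, 'val': 12, 'extra': 56}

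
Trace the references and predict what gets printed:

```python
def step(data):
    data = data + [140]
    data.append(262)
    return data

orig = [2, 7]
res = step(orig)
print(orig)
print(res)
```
[2, 7]
[2, 7, 140, 262]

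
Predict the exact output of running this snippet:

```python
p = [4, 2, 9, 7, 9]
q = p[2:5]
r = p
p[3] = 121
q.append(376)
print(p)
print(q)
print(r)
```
[4, 2, 9, 121, 9]
[9, 7, 9, 376]
[4, 2, 9, 121, 9]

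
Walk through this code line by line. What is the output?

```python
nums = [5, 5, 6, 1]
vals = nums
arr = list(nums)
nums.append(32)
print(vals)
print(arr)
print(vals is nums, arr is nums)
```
[5, 5, 6, 1, 32]
[5, 5, 6, 1]
True False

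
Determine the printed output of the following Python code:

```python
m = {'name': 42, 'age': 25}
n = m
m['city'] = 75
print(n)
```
{'name': 42, 'age': 25, 'city': 75}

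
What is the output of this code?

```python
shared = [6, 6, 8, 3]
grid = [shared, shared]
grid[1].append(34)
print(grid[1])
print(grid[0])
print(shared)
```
[6, 6, 8, 3, 34]
[6, 6, 8, 3, 34]
[6, 6, 8, 3, 34]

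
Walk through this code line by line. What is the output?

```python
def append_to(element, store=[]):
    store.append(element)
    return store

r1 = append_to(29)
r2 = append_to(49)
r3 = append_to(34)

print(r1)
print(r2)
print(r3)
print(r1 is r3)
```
[29, 49, 34]
[29, 49, 34]
[29, 49, 34]
True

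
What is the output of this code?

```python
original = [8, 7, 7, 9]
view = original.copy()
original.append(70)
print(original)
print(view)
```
[8, 7, 7, 9, 70]
[8, 7, 7, 9]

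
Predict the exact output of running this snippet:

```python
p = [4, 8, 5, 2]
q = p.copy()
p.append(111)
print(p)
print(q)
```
[4, 8, 5, 2, 111]
[4, 8, 5, 2]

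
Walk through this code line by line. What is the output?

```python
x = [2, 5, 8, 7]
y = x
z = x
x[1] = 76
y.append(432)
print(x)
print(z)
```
[2, 76, 8, 7, 432]
[2, 76, 8, 7, 432]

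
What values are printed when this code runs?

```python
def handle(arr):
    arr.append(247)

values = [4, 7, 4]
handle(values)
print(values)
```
[4, 7, 4, 247]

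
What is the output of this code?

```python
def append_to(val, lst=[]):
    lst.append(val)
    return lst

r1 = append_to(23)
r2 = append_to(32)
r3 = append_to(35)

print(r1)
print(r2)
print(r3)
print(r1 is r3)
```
[23, 32, 35]
[23, 32, 35]
[23, 32, 35]
True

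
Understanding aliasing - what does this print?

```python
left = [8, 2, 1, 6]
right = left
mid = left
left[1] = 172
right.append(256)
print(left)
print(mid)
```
[8, 172, 1, 6, 256]
[8, 172, 1, 6, 256]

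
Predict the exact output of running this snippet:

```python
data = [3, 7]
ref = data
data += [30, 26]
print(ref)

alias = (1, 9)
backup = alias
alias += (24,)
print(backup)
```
[3, 7, 30, 26]
(1, 9)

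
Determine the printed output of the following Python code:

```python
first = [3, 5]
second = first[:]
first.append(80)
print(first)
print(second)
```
[3, 5, 80]
[3, 5]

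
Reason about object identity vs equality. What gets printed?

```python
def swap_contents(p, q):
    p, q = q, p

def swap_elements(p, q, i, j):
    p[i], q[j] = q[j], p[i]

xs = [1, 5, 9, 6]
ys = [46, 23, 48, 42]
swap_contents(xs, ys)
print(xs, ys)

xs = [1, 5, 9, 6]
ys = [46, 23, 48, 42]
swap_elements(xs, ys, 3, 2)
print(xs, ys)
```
[1, 5, 9, 6] [46, 23, 48, 42]
[1, 5, 9, 48] [46, 23, 6, 42]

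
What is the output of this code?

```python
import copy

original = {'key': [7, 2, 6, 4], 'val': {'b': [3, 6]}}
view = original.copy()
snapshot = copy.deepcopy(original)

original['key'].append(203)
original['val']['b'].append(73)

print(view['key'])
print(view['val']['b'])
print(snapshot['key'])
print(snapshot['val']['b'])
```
[7, 2, 6, 4, 203]
[3, 6, 73]
[7, 2, 6, 4]
[3, 6]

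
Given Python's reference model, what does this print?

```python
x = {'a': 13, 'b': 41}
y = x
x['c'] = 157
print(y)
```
{'a': 13, 'b': 41, 'c': 157}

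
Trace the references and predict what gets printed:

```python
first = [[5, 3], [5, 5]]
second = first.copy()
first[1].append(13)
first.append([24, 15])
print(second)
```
[[5, 3], [5, 5, 13]]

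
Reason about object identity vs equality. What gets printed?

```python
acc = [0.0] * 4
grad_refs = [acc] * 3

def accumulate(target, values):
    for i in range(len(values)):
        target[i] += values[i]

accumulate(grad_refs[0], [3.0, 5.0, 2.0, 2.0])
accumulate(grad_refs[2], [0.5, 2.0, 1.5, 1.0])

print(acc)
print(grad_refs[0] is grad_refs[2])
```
[3.5, 7.0, 3.5, 3.0]
True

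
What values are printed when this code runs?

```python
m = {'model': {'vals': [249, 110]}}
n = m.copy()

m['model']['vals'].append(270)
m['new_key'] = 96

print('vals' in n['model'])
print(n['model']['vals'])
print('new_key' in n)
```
True
[249, 110, 270]
False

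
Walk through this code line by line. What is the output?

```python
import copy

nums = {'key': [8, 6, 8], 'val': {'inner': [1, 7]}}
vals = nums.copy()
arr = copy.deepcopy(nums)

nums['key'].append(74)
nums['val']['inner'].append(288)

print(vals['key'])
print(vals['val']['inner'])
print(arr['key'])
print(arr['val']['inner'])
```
[8, 6, 8, 74]
[1, 7, 288]
[8, 6, 8]
[1, 7]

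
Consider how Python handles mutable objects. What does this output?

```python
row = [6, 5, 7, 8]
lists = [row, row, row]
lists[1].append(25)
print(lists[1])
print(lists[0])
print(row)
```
[6, 5, 7, 8, 25]
[6, 5, 7, 8, 25]
[6, 5, 7, 8, 25]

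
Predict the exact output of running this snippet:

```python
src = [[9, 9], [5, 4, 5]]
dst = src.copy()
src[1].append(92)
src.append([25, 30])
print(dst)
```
[[9, 9], [5, 4, 5, 92]]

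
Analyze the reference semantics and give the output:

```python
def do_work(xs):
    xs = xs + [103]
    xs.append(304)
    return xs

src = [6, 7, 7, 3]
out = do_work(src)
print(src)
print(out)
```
[6, 7, 7, 3]
[6, 7, 7, 3, 103, 304]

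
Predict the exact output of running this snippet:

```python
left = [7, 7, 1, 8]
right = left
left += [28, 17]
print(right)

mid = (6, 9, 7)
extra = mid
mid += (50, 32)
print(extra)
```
[7, 7, 1, 8, 28, 17]
(6, 9, 7)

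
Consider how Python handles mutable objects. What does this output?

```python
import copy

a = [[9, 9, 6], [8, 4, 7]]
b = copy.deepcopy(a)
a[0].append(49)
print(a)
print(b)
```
[[9, 9, 6, 49], [8, 4, 7]]
[[9, 9, 6], [8, 4, 7]]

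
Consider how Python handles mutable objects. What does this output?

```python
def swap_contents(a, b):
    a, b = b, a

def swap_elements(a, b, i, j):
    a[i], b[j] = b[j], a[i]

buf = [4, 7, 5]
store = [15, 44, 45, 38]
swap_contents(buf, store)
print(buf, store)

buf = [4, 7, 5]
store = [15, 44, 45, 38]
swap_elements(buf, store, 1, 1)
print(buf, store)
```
[4, 7, 5] [15, 44, 45, 38]
[4, 44, 5] [15, 7, 45, 38]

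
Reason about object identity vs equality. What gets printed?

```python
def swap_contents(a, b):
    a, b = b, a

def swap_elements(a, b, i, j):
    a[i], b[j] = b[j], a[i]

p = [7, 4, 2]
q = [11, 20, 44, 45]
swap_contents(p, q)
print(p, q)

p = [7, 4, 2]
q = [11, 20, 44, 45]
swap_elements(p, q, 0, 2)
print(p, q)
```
[7, 4, 2] [11, 20, 44, 45]
[44, 4, 2] [11, 20, 7, 45]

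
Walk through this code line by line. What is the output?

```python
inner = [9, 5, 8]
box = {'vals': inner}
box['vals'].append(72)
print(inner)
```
[9, 5, 8, 72]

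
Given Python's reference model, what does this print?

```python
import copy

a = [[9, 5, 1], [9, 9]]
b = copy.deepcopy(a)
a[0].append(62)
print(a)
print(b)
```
[[9, 5, 1, 62], [9, 9]]
[[9, 5, 1], [9, 9]]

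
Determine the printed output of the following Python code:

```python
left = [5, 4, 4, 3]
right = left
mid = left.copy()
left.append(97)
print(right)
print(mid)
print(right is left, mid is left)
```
[5, 4, 4, 3, 97]
[5, 4, 4, 3]
True False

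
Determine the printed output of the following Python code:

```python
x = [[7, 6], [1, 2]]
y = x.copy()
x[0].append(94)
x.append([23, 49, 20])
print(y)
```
[[7, 6, 94], [1, 2]]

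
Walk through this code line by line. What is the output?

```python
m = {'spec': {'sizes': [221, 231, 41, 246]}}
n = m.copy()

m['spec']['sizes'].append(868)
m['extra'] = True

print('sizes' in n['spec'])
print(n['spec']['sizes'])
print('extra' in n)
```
True
[221, 231, 41, 246, 868]
False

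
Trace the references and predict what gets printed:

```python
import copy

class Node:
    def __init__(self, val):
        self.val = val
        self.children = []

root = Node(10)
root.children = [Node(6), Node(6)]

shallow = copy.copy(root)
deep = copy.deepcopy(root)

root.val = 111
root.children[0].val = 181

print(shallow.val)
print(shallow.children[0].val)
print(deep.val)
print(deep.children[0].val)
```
10
181
10
6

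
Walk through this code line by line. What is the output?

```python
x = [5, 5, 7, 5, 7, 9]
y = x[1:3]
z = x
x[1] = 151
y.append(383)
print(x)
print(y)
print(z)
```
[5, 151, 7, 5, 7, 9]
[5, 7, 383]
[5, 151, 7, 5, 7, 9]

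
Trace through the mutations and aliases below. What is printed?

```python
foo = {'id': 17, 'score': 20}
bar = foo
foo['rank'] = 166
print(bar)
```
{'id': 17, 'score': 20, 'rank': 166}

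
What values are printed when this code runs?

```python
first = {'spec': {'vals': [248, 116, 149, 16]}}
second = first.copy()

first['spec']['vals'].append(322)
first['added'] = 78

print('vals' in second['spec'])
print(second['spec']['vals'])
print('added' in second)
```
True
[248, 116, 149, 16, 322]
False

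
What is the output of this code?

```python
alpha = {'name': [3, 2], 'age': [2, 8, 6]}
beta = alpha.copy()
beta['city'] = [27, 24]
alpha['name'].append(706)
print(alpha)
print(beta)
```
{'name': [3, 2, 706], 'age': [2, 8, 6]}
{'name': [3, 2, 706], 'age': [2, 8, 6], 'city': [27, 24]}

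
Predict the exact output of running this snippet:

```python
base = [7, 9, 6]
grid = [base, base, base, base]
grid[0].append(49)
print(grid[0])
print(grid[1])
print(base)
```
[7, 9, 6, 49]
[7, 9, 6, 49]
[7, 9, 6, 49]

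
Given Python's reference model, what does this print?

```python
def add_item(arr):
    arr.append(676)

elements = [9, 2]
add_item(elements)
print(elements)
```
[9, 2, 676]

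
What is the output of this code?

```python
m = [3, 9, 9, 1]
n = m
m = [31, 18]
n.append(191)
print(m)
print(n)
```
[31, 18]
[3, 9, 9, 1, 191]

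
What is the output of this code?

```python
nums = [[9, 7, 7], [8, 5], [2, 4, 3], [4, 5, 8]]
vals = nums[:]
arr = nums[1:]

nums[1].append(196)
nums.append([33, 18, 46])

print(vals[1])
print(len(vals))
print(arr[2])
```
[8, 5, 196]
4
[4, 5, 8]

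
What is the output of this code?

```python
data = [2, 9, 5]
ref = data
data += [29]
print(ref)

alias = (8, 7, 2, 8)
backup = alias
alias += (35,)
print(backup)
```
[2, 9, 5, 29]
(8, 7, 2, 8)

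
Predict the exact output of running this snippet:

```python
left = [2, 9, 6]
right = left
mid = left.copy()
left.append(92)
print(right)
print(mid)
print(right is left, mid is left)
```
[2, 9, 6, 92]
[2, 9, 6]
True False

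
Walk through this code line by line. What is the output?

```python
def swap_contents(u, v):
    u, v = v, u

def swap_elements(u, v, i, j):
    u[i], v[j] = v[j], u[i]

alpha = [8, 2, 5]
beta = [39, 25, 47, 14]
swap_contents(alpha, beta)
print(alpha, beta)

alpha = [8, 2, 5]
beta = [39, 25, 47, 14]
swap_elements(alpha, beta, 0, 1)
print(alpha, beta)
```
[8, 2, 5] [39, 25, 47, 14]
[25, 2, 5] [39, 8, 47, 14]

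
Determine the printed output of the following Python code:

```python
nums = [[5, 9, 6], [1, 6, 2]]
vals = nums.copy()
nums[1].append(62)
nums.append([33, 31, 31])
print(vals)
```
[[5, 9, 6], [1, 6, 2, 62]]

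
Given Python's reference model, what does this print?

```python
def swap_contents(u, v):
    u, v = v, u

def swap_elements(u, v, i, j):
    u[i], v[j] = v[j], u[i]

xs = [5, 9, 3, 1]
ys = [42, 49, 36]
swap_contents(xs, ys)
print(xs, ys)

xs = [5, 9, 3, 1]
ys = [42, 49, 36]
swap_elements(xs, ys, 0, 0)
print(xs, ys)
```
[5, 9, 3, 1] [42, 49, 36]
[42, 9, 3, 1] [5, 49, 36]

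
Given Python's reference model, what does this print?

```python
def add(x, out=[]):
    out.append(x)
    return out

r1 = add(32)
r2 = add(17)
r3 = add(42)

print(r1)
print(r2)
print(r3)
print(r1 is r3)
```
[32, 17, 42]
[32, 17, 42]
[32, 17, 42]
True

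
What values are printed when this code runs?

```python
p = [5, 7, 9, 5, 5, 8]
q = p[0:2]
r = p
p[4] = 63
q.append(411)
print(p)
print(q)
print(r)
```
[5, 7, 9, 5, 63, 8]
[5, 7, 411]
[5, 7, 9, 5, 63, 8]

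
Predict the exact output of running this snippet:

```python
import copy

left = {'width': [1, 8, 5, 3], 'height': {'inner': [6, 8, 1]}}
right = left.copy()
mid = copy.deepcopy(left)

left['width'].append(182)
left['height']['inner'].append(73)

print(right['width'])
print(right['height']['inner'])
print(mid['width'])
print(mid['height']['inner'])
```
[1, 8, 5, 3, 182]
[6, 8, 1, 73]
[1, 8, 5, 3]
[6, 8, 1]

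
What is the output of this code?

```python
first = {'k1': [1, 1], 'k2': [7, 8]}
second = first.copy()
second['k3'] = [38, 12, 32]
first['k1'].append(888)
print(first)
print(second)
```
{'k1': [1, 1, 888], 'k2': [7, 8]}
{'k1': [1, 1, 888], 'k2': [7, 8], 'k3': [38, 12, 32]}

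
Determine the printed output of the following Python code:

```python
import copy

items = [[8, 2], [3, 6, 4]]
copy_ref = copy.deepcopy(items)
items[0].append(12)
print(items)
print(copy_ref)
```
[[8, 2, 12], [3, 6, 4]]
[[8, 2], [3, 6, 4]]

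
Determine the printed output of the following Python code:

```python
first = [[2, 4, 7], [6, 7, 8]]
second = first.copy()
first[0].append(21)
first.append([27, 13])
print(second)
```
[[2, 4, 7, 21], [6, 7, 8]]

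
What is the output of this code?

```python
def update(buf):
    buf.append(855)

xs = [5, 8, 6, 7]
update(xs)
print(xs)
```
[5, 8, 6, 7, 855]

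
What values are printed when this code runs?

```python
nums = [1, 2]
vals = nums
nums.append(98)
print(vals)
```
[1, 2, 98]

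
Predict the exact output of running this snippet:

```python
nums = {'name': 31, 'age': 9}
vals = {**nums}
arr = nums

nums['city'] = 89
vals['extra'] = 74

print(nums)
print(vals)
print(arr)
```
{'name': 31, 'age': 9, 'city': 89}
{'name': 31, 'age': 9, 'extra': 74}
{'name': 31, 'age': 9, 'city': 89}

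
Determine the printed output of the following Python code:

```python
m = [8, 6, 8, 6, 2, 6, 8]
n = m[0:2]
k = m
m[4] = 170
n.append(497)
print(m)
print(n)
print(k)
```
[8, 6, 8, 6, 170, 6, 8]
[8, 6, 497]
[8, 6, 8, 6, 170, 6, 8]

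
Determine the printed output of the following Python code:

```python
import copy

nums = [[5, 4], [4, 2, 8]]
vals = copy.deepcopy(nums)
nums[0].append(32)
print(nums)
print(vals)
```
[[5, 4, 32], [4, 2, 8]]
[[5, 4], [4, 2, 8]]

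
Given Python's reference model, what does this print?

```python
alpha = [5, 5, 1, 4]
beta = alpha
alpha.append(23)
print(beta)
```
[5, 5, 1, 4, 23]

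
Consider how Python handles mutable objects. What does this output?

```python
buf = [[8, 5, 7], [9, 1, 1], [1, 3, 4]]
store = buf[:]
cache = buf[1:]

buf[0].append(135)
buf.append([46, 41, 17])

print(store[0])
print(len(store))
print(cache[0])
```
[8, 5, 7, 135]
3
[9, 1, 1]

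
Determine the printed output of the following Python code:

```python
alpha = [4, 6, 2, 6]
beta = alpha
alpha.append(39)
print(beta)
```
[4, 6, 2, 6, 39]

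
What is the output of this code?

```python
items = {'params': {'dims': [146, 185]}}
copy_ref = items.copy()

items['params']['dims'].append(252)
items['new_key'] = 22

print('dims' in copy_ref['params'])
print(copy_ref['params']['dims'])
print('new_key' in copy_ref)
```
True
[146, 185, 252]
False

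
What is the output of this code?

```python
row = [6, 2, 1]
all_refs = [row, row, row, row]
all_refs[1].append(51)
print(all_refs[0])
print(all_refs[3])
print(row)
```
[6, 2, 1, 51]
[6, 2, 1, 51]
[6, 2, 1, 51]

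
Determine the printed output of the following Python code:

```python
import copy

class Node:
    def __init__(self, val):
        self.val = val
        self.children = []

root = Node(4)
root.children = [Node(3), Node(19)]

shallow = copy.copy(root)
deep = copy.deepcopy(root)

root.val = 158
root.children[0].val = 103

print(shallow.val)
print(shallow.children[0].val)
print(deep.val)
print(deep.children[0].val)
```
4
103
4
3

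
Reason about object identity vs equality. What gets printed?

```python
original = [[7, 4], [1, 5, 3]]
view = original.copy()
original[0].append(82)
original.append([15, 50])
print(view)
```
[[7, 4, 82], [1, 5, 3]]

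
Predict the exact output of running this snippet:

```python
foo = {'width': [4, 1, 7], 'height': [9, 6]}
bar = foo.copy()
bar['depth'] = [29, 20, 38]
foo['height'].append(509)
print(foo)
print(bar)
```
{'width': [4, 1, 7], 'height': [9, 6, 509]}
{'width': [4, 1, 7], 'height': [9, 6, 509], 'depth': [29, 20, 38]}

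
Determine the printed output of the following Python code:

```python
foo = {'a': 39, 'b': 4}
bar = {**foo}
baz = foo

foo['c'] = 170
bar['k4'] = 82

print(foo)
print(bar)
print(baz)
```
{'a': 39, 'b': 4, 'c': 170}
{'a': 39, 'b': 4, 'k4': 82}
{'a': 39, 'b': 4, 'c': 170}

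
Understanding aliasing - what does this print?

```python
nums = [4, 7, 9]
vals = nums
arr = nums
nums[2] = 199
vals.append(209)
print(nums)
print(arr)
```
[4, 7, 199, 209]
[4, 7, 199, 209]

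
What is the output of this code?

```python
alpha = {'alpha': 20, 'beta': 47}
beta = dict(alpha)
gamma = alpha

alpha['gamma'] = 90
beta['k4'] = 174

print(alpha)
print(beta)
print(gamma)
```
{'alpha': 20, 'beta': 47, 'gamma': 90}
{'alpha': 20, 'beta': 47, 'k4': 174}
{'alpha': 20, 'beta': 47, 'gamma': 90}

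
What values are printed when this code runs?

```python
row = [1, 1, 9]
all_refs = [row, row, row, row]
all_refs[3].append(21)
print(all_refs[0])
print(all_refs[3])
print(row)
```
[1, 1, 9, 21]
[1, 1, 9, 21]
[1, 1, 9, 21]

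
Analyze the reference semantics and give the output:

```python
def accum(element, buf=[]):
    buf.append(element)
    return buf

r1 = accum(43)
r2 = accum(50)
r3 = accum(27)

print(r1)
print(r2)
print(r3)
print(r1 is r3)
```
[43, 50, 27]
[43, 50, 27]
[43, 50, 27]
True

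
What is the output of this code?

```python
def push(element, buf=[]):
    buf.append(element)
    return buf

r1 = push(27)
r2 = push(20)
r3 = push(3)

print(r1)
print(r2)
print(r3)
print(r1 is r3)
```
[27, 20, 3]
[27, 20, 3]
[27, 20, 3]
True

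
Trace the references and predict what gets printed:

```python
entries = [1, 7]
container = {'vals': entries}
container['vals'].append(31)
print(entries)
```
[1, 7, 31]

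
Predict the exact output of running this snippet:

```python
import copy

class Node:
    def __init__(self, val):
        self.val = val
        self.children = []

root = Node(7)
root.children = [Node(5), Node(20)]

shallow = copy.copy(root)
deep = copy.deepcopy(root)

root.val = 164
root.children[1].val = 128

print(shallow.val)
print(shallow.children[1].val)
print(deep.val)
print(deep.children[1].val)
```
7
128
7
20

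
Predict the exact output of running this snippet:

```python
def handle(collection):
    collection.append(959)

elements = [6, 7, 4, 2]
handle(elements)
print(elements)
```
[6, 7, 4, 2, 959]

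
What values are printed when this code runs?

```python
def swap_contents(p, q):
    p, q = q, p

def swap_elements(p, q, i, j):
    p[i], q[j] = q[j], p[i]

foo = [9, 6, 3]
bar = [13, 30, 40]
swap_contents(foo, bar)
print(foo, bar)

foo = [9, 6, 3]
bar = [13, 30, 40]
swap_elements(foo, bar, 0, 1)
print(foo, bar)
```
[9, 6, 3] [13, 30, 40]
[30, 6, 3] [13, 9, 40]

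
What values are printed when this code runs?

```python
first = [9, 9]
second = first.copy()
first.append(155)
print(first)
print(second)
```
[9, 9, 155]
[9, 9]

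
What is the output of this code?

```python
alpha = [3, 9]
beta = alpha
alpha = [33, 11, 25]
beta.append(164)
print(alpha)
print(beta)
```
[33, 11, 25]
[3, 9, 164]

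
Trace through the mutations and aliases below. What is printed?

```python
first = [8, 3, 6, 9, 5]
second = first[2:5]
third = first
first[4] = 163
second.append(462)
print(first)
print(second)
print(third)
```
[8, 3, 6, 9, 163]
[6, 9, 5, 462]
[8, 3, 6, 9, 163]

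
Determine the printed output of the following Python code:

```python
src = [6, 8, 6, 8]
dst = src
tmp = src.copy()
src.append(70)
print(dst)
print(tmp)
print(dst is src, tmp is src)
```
[6, 8, 6, 8, 70]
[6, 8, 6, 8]
True False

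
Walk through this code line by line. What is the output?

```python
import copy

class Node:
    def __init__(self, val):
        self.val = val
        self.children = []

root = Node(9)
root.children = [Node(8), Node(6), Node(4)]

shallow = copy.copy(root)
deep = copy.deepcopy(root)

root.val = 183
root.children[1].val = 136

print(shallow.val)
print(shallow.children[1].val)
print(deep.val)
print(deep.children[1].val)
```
9
136
9
6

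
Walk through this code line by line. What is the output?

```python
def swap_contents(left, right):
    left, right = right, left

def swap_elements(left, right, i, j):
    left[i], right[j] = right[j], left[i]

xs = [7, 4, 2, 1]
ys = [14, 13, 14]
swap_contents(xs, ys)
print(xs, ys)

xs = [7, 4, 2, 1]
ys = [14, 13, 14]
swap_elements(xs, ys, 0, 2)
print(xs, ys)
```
[7, 4, 2, 1] [14, 13, 14]
[14, 4, 2, 1] [14, 13, 7]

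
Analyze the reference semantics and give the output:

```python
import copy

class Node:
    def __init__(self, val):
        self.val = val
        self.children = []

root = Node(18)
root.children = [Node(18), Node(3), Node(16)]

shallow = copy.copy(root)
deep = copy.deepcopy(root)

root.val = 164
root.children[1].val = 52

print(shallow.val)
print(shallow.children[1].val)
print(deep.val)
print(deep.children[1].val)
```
18
52
18
3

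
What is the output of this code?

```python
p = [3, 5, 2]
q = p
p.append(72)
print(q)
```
[3, 5, 2, 72]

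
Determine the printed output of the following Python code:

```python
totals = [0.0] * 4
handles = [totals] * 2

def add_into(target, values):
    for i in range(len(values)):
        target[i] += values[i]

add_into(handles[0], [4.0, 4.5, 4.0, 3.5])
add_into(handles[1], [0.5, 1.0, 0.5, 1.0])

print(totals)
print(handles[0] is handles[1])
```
[4.5, 5.5, 4.5, 4.5]
True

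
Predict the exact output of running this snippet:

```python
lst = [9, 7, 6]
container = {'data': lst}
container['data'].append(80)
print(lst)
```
[9, 7, 6, 80]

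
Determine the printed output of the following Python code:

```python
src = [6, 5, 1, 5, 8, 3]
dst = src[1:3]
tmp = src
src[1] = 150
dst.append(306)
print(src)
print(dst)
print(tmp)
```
[6, 150, 1, 5, 8, 3]
[5, 1, 306]
[6, 150, 1, 5, 8, 3]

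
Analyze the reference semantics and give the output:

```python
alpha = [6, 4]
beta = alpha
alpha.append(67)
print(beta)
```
[6, 4, 67]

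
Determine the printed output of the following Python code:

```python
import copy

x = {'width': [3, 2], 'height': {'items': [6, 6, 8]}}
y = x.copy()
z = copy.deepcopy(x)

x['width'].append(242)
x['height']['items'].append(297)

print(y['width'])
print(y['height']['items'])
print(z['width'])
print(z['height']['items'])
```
[3, 2, 242]
[6, 6, 8, 297]
[3, 2]
[6, 6, 8]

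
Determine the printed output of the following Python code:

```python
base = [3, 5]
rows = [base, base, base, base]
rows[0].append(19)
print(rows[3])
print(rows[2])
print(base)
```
[3, 5, 19]
[3, 5, 19]
[3, 5, 19]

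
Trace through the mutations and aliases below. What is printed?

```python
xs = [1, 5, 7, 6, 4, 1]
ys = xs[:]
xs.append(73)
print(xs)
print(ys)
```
[1, 5, 7, 6, 4, 1, 73]
[1, 5, 7, 6, 4, 1]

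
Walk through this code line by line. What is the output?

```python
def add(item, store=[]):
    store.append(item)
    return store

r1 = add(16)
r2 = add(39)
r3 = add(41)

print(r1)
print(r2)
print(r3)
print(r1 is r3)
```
[16, 39, 41]
[16, 39, 41]
[16, 39, 41]
True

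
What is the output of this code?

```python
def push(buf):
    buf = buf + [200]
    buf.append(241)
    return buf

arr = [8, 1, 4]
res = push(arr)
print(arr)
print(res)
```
[8, 1, 4]
[8, 1, 4, 200, 241]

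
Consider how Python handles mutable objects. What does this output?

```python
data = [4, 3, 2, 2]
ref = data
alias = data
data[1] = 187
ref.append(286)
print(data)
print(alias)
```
[4, 187, 2, 2, 286]
[4, 187, 2, 2, 286]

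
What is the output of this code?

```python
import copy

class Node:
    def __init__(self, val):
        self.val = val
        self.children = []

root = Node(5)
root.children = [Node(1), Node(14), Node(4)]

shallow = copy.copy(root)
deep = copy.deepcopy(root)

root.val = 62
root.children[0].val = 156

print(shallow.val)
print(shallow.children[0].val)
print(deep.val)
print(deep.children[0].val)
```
5
156
5
1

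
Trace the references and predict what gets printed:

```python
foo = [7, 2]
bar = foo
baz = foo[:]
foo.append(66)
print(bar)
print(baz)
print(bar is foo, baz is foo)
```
[7, 2, 66]
[7, 2]
True False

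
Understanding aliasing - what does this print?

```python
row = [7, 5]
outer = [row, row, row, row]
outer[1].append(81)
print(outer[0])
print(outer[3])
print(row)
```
[7, 5, 81]
[7, 5, 81]
[7, 5, 81]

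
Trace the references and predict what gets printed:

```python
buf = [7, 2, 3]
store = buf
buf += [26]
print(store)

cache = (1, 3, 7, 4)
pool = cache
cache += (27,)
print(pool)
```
[7, 2, 3, 26]
(1, 3, 7, 4)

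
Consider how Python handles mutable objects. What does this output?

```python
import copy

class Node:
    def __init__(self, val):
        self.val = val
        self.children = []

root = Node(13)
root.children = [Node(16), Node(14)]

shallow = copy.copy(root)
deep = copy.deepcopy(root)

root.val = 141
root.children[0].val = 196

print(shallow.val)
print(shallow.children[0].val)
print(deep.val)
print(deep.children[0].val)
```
13
196
13
16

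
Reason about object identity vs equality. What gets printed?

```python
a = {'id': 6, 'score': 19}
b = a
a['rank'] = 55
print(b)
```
{'id': 6, 'score': 19, 'rank': 55}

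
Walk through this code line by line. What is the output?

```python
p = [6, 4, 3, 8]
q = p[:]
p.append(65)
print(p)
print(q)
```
[6, 4, 3, 8, 65]
[6, 4, 3, 8]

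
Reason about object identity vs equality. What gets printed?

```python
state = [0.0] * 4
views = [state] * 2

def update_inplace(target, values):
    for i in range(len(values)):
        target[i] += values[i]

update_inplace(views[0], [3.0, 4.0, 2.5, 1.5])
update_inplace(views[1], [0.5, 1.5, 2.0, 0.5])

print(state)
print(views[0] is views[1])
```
[3.5, 5.5, 4.5, 2.0]
True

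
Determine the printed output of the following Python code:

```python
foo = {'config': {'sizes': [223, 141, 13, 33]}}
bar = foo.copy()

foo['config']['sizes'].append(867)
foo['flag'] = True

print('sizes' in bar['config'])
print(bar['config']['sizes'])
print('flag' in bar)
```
True
[223, 141, 13, 33, 867]
False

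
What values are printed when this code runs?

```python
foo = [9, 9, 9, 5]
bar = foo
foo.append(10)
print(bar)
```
[9, 9, 9, 5, 10]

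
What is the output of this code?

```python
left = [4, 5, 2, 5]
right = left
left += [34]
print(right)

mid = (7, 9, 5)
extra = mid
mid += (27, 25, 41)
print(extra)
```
[4, 5, 2, 5, 34]
(7, 9, 5)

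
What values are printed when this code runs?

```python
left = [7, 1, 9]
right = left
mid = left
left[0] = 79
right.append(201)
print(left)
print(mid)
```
[79, 1, 9, 201]
[79, 1, 9, 201]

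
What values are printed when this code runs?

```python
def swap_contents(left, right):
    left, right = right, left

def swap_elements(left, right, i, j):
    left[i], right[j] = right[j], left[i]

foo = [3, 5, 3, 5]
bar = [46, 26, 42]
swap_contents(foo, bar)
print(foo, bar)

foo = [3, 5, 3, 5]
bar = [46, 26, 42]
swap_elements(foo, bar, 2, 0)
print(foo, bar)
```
[3, 5, 3, 5] [46, 26, 42]
[3, 5, 46, 5] [3, 26, 42]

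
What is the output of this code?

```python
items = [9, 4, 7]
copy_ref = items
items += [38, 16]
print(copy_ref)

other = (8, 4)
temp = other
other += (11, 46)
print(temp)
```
[9, 4, 7, 38, 16]
(8, 4)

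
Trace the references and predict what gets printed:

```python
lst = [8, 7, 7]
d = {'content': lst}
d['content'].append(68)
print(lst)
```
[8, 7, 7, 68]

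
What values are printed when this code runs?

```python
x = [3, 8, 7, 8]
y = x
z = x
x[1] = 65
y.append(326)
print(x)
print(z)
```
[3, 65, 7, 8, 326]
[3, 65, 7, 8, 326]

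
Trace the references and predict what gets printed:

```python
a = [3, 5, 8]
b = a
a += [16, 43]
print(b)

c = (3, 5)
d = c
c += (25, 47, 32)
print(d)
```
[3, 5, 8, 16, 43]
(3, 5)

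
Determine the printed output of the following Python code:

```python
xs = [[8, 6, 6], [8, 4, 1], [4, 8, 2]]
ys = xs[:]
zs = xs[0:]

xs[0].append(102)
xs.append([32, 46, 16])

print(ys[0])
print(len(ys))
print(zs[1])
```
[8, 6, 6, 102]
3
[8, 4, 1]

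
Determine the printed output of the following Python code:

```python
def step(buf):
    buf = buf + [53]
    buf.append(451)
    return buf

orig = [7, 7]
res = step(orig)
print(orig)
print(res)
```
[7, 7]
[7, 7, 53, 451]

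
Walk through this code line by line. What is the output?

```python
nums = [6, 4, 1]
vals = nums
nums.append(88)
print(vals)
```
[6, 4, 1, 88]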